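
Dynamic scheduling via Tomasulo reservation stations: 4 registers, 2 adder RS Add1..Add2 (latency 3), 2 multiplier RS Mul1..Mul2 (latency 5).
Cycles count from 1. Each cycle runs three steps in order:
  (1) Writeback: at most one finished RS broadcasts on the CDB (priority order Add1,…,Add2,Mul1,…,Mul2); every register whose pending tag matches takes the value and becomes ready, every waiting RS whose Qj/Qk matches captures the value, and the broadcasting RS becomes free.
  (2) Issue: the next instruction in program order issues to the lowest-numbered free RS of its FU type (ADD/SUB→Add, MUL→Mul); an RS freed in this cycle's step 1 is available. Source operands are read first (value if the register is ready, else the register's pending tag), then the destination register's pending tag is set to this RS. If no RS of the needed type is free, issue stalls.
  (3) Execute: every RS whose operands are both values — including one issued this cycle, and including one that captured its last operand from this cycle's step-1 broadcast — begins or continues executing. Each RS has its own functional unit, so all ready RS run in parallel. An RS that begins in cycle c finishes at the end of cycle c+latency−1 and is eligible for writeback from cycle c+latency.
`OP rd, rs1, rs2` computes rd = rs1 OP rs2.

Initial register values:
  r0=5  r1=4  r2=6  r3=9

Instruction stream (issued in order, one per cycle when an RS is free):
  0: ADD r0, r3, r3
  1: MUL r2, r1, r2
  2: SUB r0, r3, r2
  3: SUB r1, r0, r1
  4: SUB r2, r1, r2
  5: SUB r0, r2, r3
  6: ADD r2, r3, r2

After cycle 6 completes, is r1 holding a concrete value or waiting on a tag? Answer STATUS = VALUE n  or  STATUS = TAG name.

  c1: issue ADD r0<-Add1  regs: r0:Add1,r1:4,r2:6,r3:9
  c2: issue MUL r2<-Mul1  regs: r0:Add1,r1:4,r2:Mul1,r3:9
  c3: issue SUB r0<-Add2  regs: r0:Add2,r1:4,r2:Mul1,r3:9
  c4: CDB Add1=18; issue SUB r1<-Add1  regs: r0:Add2,r1:Add1,r2:Mul1,r3:9
  c5: stall  regs: r0:Add2,r1:Add1,r2:Mul1,r3:9
  c6: stall  regs: r0:Add2,r1:Add1,r2:Mul1,r3:9

STATUS = TAG Add1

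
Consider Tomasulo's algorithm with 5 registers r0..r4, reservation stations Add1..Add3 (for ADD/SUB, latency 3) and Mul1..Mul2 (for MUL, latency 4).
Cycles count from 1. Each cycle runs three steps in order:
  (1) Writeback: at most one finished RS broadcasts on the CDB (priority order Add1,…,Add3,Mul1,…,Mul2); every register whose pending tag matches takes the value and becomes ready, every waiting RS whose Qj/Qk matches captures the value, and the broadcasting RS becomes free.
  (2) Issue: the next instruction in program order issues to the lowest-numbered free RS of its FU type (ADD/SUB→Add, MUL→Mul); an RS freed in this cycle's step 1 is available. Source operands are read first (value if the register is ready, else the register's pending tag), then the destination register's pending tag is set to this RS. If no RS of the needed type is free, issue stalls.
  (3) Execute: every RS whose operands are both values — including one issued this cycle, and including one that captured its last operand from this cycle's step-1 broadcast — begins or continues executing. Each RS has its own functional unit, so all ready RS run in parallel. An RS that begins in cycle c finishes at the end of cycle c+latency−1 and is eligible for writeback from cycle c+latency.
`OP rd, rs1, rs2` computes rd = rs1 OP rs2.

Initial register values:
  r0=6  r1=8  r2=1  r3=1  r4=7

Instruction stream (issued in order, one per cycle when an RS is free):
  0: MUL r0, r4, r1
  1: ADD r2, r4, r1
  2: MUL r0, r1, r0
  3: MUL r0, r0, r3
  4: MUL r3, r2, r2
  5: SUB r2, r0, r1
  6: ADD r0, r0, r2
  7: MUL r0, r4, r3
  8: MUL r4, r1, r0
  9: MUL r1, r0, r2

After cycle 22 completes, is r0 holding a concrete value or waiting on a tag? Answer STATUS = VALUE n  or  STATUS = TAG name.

cycle 1: issue MUL r0<-Mul1 // r0:Mul1,r1:8,r2:1,r3:1,r4:7
cycle 2: issue ADD r2<-Add1 // r0:Mul1,r1:8,r2:Add1,r3:1,r4:7
cycle 3: issue MUL r0<-Mul2 // r0:Mul2,r1:8,r2:Add1,r3:1,r4:7
cycle 4: stall // r0:Mul2,r1:8,r2:Add1,r3:1,r4:7
cycle 5: CDB Add1=15; stall // r0:Mul2,r1:8,r2:15,r3:1,r4:7
cycle 6: CDB Mul1=56; issue MUL r0<-Mul1 // r0:Mul1,r1:8,r2:15,r3:1,r4:7
cycle 7: stall // r0:Mul1,r1:8,r2:15,r3:1,r4:7
cycle 8: stall // r0:Mul1,r1:8,r2:15,r3:1,r4:7
cycle 9: stall // r0:Mul1,r1:8,r2:15,r3:1,r4:7
cycle 10: CDB Mul2=448; issue MUL r3<-Mul2 // r0:Mul1,r1:8,r2:15,r3:Mul2,r4:7
cycle 11: issue SUB r2<-Add1 // r0:Mul1,r1:8,r2:Add1,r3:Mul2,r4:7
cycle 12: issue ADD r0<-Add2 // r0:Add2,r1:8,r2:Add1,r3:Mul2,r4:7
cycle 13: stall // r0:Add2,r1:8,r2:Add1,r3:Mul2,r4:7
cycle 14: CDB Mul1=448; issue MUL r0<-Mul1 // r0:Mul1,r1:8,r2:Add1,r3:Mul2,r4:7
cycle 15: CDB Mul2=225; issue MUL r4<-Mul2 // r0:Mul1,r1:8,r2:Add1,r3:225,r4:Mul2
cycle 16: stall // r0:Mul1,r1:8,r2:Add1,r3:225,r4:Mul2
cycle 17: CDB Add1=440; stall // r0:Mul1,r1:8,r2:440,r3:225,r4:Mul2
cycle 18: stall // r0:Mul1,r1:8,r2:440,r3:225,r4:Mul2
cycle 19: CDB Mul1=1575; issue MUL r1<-Mul1 // r0:1575,r1:Mul1,r2:440,r3:225,r4:Mul2
cycle 20: CDB Add2=888 // r0:1575,r1:Mul1,r2:440,r3:225,r4:Mul2
cycle 21: - // r0:1575,r1:Mul1,r2:440,r3:225,r4:Mul2
cycle 22: - // r0:1575,r1:Mul1,r2:440,r3:225,r4:Mul2

STATUS = VALUE 1575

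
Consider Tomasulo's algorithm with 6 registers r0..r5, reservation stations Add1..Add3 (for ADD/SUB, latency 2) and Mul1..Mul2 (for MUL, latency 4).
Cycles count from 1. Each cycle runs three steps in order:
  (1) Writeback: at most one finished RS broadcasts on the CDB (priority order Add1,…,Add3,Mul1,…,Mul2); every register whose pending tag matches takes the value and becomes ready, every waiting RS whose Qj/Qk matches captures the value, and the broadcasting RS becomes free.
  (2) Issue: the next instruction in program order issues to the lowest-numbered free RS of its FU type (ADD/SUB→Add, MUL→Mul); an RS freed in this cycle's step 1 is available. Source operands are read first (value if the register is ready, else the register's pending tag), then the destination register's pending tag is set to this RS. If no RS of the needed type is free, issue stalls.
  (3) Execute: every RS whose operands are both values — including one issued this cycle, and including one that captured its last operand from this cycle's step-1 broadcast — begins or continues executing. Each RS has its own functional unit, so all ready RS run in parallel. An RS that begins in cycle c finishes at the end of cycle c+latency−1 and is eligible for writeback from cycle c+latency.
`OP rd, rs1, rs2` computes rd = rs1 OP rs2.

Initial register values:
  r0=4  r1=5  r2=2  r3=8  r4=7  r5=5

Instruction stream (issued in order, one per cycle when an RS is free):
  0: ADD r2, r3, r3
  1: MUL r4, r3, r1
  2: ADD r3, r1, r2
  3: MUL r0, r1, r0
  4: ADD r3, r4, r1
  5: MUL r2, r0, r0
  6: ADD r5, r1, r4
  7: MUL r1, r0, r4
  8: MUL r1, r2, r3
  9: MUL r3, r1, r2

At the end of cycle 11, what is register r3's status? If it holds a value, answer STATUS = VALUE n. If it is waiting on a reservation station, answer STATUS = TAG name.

  c1: issue ADD r2<-Add1  regs: r0:4,r1:5,r2:Add1,r3:8,r4:7,r5:5
  c2: issue MUL r4<-Mul1  regs: r0:4,r1:5,r2:Add1,r3:8,r4:Mul1,r5:5
  c3: CDB Add1=16; issue ADD r3<-Add1  regs: r0:4,r1:5,r2:16,r3:Add1,r4:Mul1,r5:5
  c4: issue MUL r0<-Mul2  regs: r0:Mul2,r1:5,r2:16,r3:Add1,r4:Mul1,r5:5
  c5: CDB Add1=21; issue ADD r3<-Add1  regs: r0:Mul2,r1:5,r2:16,r3:Add1,r4:Mul1,r5:5
  c6: CDB Mul1=40; issue MUL r2<-Mul1  regs: r0:Mul2,r1:5,r2:Mul1,r3:Add1,r4:40,r5:5
  c7: issue ADD r5<-Add2  regs: r0:Mul2,r1:5,r2:Mul1,r3:Add1,r4:40,r5:Add2
  c8: CDB Add1=45; stall  regs: r0:Mul2,r1:5,r2:Mul1,r3:45,r4:40,r5:Add2
  c9: CDB Add2=45; stall  regs: r0:Mul2,r1:5,r2:Mul1,r3:45,r4:40,r5:45
  c10: CDB Mul2=20; issue MUL r1<-Mul2  regs: r0:20,r1:Mul2,r2:Mul1,r3:45,r4:40,r5:45
  c11: stall  regs: r0:20,r1:Mul2,r2:Mul1,r3:45,r4:40,r5:45

STATUS = VALUE 45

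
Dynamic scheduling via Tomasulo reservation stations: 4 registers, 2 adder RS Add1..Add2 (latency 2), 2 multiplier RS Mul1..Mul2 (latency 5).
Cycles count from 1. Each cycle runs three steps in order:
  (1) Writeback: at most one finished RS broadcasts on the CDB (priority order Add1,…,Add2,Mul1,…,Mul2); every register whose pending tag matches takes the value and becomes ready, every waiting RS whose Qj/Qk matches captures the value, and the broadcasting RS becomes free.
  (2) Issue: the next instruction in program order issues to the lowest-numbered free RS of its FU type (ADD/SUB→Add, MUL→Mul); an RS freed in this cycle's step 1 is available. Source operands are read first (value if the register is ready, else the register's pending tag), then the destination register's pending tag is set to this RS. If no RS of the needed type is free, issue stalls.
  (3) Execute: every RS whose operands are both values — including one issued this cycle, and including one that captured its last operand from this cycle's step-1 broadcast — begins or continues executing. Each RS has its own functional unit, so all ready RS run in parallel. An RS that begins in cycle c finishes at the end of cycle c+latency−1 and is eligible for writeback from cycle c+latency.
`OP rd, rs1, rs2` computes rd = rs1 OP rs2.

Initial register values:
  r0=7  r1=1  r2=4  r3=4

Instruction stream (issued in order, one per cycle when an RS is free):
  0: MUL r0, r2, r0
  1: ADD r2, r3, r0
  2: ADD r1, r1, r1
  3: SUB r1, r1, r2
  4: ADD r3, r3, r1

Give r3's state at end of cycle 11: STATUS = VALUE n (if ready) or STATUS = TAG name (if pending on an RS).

STATUS = TAG Add1

  c1: issue MUL r0<-Mul1  regs: r0:Mul1,r1:1,r2:4,r3:4
  c2: issue ADD r2<-Add1  regs: r0:Mul1,r1:1,r2:Add1,r3:4
  c3: issue ADD r1<-Add2  regs: r0:Mul1,r1:Add2,r2:Add1,r3:4
  c4: stall  regs: r0:Mul1,r1:Add2,r2:Add1,r3:4
  c5: CDB Add2=2; issue SUB r1<-Add2  regs: r0:Mul1,r1:Add2,r2:Add1,r3:4
  c6: CDB Mul1=28; stall  regs: r0:28,r1:Add2,r2:Add1,r3:4
  c7: stall  regs: r0:28,r1:Add2,r2:Add1,r3:4
  c8: CDB Add1=32; issue ADD r3<-Add1  regs: r0:28,r1:Add2,r2:32,r3:Add1
  c9: -  regs: r0:28,r1:Add2,r2:32,r3:Add1
  c10: CDB Add2=-30  regs: r0:28,r1:-30,r2:32,r3:Add1
  c11: -  regs: r0:28,r1:-30,r2:32,r3:Add1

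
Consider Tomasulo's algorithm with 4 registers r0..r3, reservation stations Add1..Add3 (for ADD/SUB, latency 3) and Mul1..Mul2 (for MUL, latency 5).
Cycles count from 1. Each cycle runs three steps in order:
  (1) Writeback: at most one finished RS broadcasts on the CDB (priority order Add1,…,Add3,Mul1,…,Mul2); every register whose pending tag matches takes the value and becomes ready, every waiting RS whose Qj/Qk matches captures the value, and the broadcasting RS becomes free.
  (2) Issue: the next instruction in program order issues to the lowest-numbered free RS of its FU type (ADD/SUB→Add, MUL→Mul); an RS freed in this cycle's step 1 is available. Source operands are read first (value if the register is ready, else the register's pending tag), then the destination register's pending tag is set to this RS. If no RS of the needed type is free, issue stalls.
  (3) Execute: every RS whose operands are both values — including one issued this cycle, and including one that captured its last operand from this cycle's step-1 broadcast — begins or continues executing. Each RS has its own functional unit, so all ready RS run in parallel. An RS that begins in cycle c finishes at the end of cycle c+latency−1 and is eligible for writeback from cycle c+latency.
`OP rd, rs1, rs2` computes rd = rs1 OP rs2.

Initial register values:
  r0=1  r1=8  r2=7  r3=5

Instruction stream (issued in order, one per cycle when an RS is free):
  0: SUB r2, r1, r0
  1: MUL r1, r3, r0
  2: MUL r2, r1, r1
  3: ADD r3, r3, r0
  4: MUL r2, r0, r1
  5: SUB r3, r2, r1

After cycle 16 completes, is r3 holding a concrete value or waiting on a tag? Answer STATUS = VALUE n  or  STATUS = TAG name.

c1: issue SUB r2<-Add1 | r0:1,r1:8,r2:Add1,r3:5
c2: issue MUL r1<-Mul1 | r0:1,r1:Mul1,r2:Add1,r3:5
c3: issue MUL r2<-Mul2 | r0:1,r1:Mul1,r2:Mul2,r3:5
c4: CDB Add1=7; issue ADD r3<-Add1 | r0:1,r1:Mul1,r2:Mul2,r3:Add1
c5: stall | r0:1,r1:Mul1,r2:Mul2,r3:Add1
c6: stall | r0:1,r1:Mul1,r2:Mul2,r3:Add1
c7: CDB Add1=6; stall | r0:1,r1:Mul1,r2:Mul2,r3:6
c8: CDB Mul1=5; issue MUL r2<-Mul1 | r0:1,r1:5,r2:Mul1,r3:6
c9: issue SUB r3<-Add1 | r0:1,r1:5,r2:Mul1,r3:Add1
c10: - | r0:1,r1:5,r2:Mul1,r3:Add1
c11: - | r0:1,r1:5,r2:Mul1,r3:Add1
c12: - | r0:1,r1:5,r2:Mul1,r3:Add1
c13: CDB Mul1=5 | r0:1,r1:5,r2:5,r3:Add1
c14: CDB Mul2=25 | r0:1,r1:5,r2:5,r3:Add1
c15: - | r0:1,r1:5,r2:5,r3:Add1
c16: CDB Add1=0 | r0:1,r1:5,r2:5,r3:0

STATUS = VALUE 0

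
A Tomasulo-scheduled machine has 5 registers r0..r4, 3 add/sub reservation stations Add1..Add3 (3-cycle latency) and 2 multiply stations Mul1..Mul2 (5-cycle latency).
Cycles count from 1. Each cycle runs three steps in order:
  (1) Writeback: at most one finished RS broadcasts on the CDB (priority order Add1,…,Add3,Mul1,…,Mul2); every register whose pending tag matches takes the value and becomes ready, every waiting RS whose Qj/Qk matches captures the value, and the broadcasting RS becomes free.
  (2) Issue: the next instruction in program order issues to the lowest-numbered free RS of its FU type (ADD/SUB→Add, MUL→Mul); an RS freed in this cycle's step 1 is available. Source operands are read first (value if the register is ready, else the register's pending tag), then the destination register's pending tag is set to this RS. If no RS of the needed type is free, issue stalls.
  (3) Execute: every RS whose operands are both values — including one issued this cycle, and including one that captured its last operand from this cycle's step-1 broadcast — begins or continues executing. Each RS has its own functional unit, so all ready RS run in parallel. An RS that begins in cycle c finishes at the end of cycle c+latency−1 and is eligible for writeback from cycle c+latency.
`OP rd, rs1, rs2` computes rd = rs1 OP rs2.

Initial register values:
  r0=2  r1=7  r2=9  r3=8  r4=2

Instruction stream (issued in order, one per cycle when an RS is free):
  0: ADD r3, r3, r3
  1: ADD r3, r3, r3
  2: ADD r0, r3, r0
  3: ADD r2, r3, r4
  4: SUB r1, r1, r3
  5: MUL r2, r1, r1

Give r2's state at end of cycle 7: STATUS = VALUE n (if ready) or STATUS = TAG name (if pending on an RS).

STATUS = TAG Add1

  c1: issue ADD r3<-Add1  regs: r0:2,r1:7,r2:9,r3:Add1,r4:2
  c2: issue ADD r3<-Add2  regs: r0:2,r1:7,r2:9,r3:Add2,r4:2
  c3: issue ADD r0<-Add3  regs: r0:Add3,r1:7,r2:9,r3:Add2,r4:2
  c4: CDB Add1=16; issue ADD r2<-Add1  regs: r0:Add3,r1:7,r2:Add1,r3:Add2,r4:2
  c5: stall  regs: r0:Add3,r1:7,r2:Add1,r3:Add2,r4:2
  c6: stall  regs: r0:Add3,r1:7,r2:Add1,r3:Add2,r4:2
  c7: CDB Add2=32; issue SUB r1<-Add2  regs: r0:Add3,r1:Add2,r2:Add1,r3:32,r4:2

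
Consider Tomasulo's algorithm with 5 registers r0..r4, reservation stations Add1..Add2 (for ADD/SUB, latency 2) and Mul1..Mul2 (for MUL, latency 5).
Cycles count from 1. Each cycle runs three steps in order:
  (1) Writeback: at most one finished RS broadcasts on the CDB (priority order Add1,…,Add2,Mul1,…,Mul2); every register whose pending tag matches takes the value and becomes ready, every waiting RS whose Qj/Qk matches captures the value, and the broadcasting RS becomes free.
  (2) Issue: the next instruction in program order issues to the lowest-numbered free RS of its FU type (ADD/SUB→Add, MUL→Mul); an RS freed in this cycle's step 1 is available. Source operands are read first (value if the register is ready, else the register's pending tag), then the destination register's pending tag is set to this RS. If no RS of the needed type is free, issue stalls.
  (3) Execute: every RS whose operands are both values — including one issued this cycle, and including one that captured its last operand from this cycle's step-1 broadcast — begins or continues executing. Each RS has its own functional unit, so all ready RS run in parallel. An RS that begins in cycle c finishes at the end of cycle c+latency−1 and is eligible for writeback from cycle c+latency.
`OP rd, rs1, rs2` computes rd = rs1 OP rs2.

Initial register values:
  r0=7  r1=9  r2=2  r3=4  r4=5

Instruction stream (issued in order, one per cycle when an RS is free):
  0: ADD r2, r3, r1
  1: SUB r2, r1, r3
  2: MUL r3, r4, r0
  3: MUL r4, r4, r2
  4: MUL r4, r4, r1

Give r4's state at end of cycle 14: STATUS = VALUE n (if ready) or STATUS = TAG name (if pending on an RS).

STATUS = VALUE 225

cycle 1: issue ADD r2<-Add1 // r0:7,r1:9,r2:Add1,r3:4,r4:5
cycle 2: issue SUB r2<-Add2 // r0:7,r1:9,r2:Add2,r3:4,r4:5
cycle 3: CDB Add1=13; issue MUL r3<-Mul1 // r0:7,r1:9,r2:Add2,r3:Mul1,r4:5
cycle 4: CDB Add2=5; issue MUL r4<-Mul2 // r0:7,r1:9,r2:5,r3:Mul1,r4:Mul2
cycle 5: stall // r0:7,r1:9,r2:5,r3:Mul1,r4:Mul2
cycle 6: stall // r0:7,r1:9,r2:5,r3:Mul1,r4:Mul2
cycle 7: stall // r0:7,r1:9,r2:5,r3:Mul1,r4:Mul2
cycle 8: CDB Mul1=35; issue MUL r4<-Mul1 // r0:7,r1:9,r2:5,r3:35,r4:Mul1
cycle 9: CDB Mul2=25 // r0:7,r1:9,r2:5,r3:35,r4:Mul1
cycle 10: - // r0:7,r1:9,r2:5,r3:35,r4:Mul1
cycle 11: - // r0:7,r1:9,r2:5,r3:35,r4:Mul1
cycle 12: - // r0:7,r1:9,r2:5,r3:35,r4:Mul1
cycle 13: - // r0:7,r1:9,r2:5,r3:35,r4:Mul1
cycle 14: CDB Mul1=225 // r0:7,r1:9,r2:5,r3:35,r4:225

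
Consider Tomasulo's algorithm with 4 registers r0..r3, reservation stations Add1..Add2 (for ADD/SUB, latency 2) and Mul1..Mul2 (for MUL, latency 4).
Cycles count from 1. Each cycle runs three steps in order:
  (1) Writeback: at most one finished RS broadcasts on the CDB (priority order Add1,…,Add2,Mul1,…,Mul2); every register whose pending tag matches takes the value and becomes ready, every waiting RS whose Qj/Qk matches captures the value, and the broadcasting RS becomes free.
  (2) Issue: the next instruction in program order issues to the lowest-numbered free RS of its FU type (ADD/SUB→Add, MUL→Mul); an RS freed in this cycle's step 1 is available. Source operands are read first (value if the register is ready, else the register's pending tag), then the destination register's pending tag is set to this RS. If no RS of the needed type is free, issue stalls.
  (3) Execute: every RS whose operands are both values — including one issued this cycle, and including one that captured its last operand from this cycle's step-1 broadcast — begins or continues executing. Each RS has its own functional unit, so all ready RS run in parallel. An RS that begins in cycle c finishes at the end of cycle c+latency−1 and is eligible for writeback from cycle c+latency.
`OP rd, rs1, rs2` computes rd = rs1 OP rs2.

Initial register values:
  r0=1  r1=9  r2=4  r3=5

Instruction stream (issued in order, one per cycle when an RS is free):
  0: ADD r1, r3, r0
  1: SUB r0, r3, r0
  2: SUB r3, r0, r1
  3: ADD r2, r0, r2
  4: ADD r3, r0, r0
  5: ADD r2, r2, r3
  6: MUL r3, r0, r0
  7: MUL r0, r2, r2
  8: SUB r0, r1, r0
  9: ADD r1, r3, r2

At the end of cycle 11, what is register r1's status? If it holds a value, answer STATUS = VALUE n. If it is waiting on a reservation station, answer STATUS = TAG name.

STATUS = TAG Add2

c1: issue ADD r1<-Add1 | r0:1,r1:Add1,r2:4,r3:5
c2: issue SUB r0<-Add2 | r0:Add2,r1:Add1,r2:4,r3:5
c3: CDB Add1=6; issue SUB r3<-Add1 | r0:Add2,r1:6,r2:4,r3:Add1
c4: CDB Add2=4; issue ADD r2<-Add2 | r0:4,r1:6,r2:Add2,r3:Add1
c5: stall | r0:4,r1:6,r2:Add2,r3:Add1
c6: CDB Add1=-2; issue ADD r3<-Add1 | r0:4,r1:6,r2:Add2,r3:Add1
c7: CDB Add2=8; issue ADD r2<-Add2 | r0:4,r1:6,r2:Add2,r3:Add1
c8: CDB Add1=8; issue MUL r3<-Mul1 | r0:4,r1:6,r2:Add2,r3:Mul1
c9: issue MUL r0<-Mul2 | r0:Mul2,r1:6,r2:Add2,r3:Mul1
c10: CDB Add2=16; issue SUB r0<-Add1 | r0:Add1,r1:6,r2:16,r3:Mul1
c11: issue ADD r1<-Add2 | r0:Add1,r1:Add2,r2:16,r3:Mul1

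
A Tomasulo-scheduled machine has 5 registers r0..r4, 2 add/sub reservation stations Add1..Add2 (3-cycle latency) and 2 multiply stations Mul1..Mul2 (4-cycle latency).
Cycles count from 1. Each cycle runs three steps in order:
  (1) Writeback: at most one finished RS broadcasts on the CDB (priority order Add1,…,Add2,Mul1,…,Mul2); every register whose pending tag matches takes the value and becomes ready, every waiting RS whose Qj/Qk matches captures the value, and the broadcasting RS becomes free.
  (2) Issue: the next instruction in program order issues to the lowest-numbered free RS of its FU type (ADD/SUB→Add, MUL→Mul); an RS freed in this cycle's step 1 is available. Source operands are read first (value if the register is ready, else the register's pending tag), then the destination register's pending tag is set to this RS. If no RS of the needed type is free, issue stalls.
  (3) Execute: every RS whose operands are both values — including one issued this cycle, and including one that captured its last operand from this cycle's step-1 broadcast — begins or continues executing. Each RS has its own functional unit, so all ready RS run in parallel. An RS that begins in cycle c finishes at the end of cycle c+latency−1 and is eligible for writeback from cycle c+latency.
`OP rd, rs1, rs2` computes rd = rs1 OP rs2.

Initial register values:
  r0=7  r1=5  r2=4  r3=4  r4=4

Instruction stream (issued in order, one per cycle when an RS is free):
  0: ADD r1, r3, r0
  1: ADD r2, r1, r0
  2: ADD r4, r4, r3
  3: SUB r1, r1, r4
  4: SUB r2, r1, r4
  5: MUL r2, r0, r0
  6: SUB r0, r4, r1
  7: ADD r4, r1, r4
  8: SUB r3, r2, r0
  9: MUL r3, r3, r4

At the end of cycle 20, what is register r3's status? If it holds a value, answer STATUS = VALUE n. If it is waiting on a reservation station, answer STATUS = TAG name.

STATUS = TAG Mul1

cycle 1: issue ADD r1<-Add1 // r0:7,r1:Add1,r2:4,r3:4,r4:4
cycle 2: issue ADD r2<-Add2 // r0:7,r1:Add1,r2:Add2,r3:4,r4:4
cycle 3: stall // r0:7,r1:Add1,r2:Add2,r3:4,r4:4
cycle 4: CDB Add1=11; issue ADD r4<-Add1 // r0:7,r1:11,r2:Add2,r3:4,r4:Add1
cycle 5: stall // r0:7,r1:11,r2:Add2,r3:4,r4:Add1
cycle 6: stall // r0:7,r1:11,r2:Add2,r3:4,r4:Add1
cycle 7: CDB Add1=8; issue SUB r1<-Add1 // r0:7,r1:Add1,r2:Add2,r3:4,r4:8
cycle 8: CDB Add2=18; issue SUB r2<-Add2 // r0:7,r1:Add1,r2:Add2,r3:4,r4:8
cycle 9: issue MUL r2<-Mul1 // r0:7,r1:Add1,r2:Mul1,r3:4,r4:8
cycle 10: CDB Add1=3; issue SUB r0<-Add1 // r0:Add1,r1:3,r2:Mul1,r3:4,r4:8
cycle 11: stall // r0:Add1,r1:3,r2:Mul1,r3:4,r4:8
cycle 12: stall // r0:Add1,r1:3,r2:Mul1,r3:4,r4:8
cycle 13: CDB Add1=5; issue ADD r4<-Add1 // r0:5,r1:3,r2:Mul1,r3:4,r4:Add1
cycle 14: CDB Add2=-5; issue SUB r3<-Add2 // r0:5,r1:3,r2:Mul1,r3:Add2,r4:Add1
cycle 15: CDB Mul1=49; issue MUL r3<-Mul1 // r0:5,r1:3,r2:49,r3:Mul1,r4:Add1
cycle 16: CDB Add1=11 // r0:5,r1:3,r2:49,r3:Mul1,r4:11
cycle 17: - // r0:5,r1:3,r2:49,r3:Mul1,r4:11
cycle 18: CDB Add2=44 // r0:5,r1:3,r2:49,r3:Mul1,r4:11
cycle 19: - // r0:5,r1:3,r2:49,r3:Mul1,r4:11
cycle 20: - // r0:5,r1:3,r2:49,r3:Mul1,r4:11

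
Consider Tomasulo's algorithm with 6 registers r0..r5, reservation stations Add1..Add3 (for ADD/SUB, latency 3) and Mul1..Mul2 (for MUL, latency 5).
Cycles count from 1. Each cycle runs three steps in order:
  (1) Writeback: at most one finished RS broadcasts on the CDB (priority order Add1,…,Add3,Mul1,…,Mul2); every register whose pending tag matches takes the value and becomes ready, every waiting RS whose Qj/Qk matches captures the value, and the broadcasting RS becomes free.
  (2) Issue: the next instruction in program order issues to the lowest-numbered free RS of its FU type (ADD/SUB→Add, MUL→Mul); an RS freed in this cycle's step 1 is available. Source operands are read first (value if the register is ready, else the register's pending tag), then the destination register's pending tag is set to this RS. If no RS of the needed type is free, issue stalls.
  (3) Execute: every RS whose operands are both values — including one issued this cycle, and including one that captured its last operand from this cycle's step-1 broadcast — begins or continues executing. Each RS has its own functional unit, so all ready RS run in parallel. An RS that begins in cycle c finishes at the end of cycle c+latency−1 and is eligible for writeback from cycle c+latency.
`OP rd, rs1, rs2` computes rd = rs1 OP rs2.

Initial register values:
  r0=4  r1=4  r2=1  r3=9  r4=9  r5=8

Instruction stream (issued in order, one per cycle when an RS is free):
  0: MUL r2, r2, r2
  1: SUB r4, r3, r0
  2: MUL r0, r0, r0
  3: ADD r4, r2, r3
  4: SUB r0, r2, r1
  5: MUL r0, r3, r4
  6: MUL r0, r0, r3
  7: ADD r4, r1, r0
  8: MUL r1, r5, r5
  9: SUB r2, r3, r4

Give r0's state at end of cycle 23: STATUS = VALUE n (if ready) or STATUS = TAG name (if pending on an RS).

cycle 1: issue MUL r2<-Mul1 // r0:4,r1:4,r2:Mul1,r3:9,r4:9,r5:8
cycle 2: issue SUB r4<-Add1 // r0:4,r1:4,r2:Mul1,r3:9,r4:Add1,r5:8
cycle 3: issue MUL r0<-Mul2 // r0:Mul2,r1:4,r2:Mul1,r3:9,r4:Add1,r5:8
cycle 4: issue ADD r4<-Add2 // r0:Mul2,r1:4,r2:Mul1,r3:9,r4:Add2,r5:8
cycle 5: CDB Add1=5; issue SUB r0<-Add1 // r0:Add1,r1:4,r2:Mul1,r3:9,r4:Add2,r5:8
cycle 6: CDB Mul1=1; issue MUL r0<-Mul1 // r0:Mul1,r1:4,r2:1,r3:9,r4:Add2,r5:8
cycle 7: stall // r0:Mul1,r1:4,r2:1,r3:9,r4:Add2,r5:8
cycle 8: CDB Mul2=16; issue MUL r0<-Mul2 // r0:Mul2,r1:4,r2:1,r3:9,r4:Add2,r5:8
cycle 9: CDB Add1=-3; issue ADD r4<-Add1 // r0:Mul2,r1:4,r2:1,r3:9,r4:Add1,r5:8
cycle 10: CDB Add2=10; stall // r0:Mul2,r1:4,r2:1,r3:9,r4:Add1,r5:8
cycle 11: stall // r0:Mul2,r1:4,r2:1,r3:9,r4:Add1,r5:8
cycle 12: stall // r0:Mul2,r1:4,r2:1,r3:9,r4:Add1,r5:8
cycle 13: stall // r0:Mul2,r1:4,r2:1,r3:9,r4:Add1,r5:8
cycle 14: stall // r0:Mul2,r1:4,r2:1,r3:9,r4:Add1,r5:8
cycle 15: CDB Mul1=90; issue MUL r1<-Mul1 // r0:Mul2,r1:Mul1,r2:1,r3:9,r4:Add1,r5:8
cycle 16: issue SUB r2<-Add2 // r0:Mul2,r1:Mul1,r2:Add2,r3:9,r4:Add1,r5:8
cycle 17: - // r0:Mul2,r1:Mul1,r2:Add2,r3:9,r4:Add1,r5:8
cycle 18: - // r0:Mul2,r1:Mul1,r2:Add2,r3:9,r4:Add1,r5:8
cycle 19: - // r0:Mul2,r1:Mul1,r2:Add2,r3:9,r4:Add1,r5:8
cycle 20: CDB Mul1=64 // r0:Mul2,r1:64,r2:Add2,r3:9,r4:Add1,r5:8
cycle 21: CDB Mul2=810 // r0:810,r1:64,r2:Add2,r3:9,r4:Add1,r5:8
cycle 22: - // r0:810,r1:64,r2:Add2,r3:9,r4:Add1,r5:8
cycle 23: - // r0:810,r1:64,r2:Add2,r3:9,r4:Add1,r5:8

STATUS = VALUE 810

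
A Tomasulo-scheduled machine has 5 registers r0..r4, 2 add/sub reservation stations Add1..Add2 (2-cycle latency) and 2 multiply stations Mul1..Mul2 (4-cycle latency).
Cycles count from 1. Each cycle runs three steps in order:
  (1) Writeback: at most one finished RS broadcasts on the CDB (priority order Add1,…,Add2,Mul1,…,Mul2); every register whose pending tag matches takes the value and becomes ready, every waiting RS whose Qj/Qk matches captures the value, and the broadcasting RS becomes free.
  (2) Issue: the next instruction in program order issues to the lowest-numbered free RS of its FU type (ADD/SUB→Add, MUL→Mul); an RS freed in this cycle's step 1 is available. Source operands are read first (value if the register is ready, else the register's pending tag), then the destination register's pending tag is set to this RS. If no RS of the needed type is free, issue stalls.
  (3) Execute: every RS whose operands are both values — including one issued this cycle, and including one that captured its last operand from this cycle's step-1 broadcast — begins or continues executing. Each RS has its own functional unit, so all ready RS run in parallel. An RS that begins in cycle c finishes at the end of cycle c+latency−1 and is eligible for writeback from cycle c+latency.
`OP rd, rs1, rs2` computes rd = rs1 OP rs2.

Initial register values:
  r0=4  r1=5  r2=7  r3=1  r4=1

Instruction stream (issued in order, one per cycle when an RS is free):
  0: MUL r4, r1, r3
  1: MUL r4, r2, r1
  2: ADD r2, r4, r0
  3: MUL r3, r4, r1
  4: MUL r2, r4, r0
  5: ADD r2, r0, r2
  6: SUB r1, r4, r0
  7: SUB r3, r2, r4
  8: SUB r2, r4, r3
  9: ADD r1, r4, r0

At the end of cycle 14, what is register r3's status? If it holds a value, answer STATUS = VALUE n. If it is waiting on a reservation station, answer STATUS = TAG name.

STATUS = TAG Add1

c1: issue MUL r4<-Mul1 | r0:4,r1:5,r2:7,r3:1,r4:Mul1
c2: issue MUL r4<-Mul2 | r0:4,r1:5,r2:7,r3:1,r4:Mul2
c3: issue ADD r2<-Add1 | r0:4,r1:5,r2:Add1,r3:1,r4:Mul2
c4: stall | r0:4,r1:5,r2:Add1,r3:1,r4:Mul2
c5: CDB Mul1=5; issue MUL r3<-Mul1 | r0:4,r1:5,r2:Add1,r3:Mul1,r4:Mul2
c6: CDB Mul2=35; issue MUL r2<-Mul2 | r0:4,r1:5,r2:Mul2,r3:Mul1,r4:35
c7: issue ADD r2<-Add2 | r0:4,r1:5,r2:Add2,r3:Mul1,r4:35
c8: CDB Add1=39; issue SUB r1<-Add1 | r0:4,r1:Add1,r2:Add2,r3:Mul1,r4:35
c9: stall | r0:4,r1:Add1,r2:Add2,r3:Mul1,r4:35
c10: CDB Add1=31; issue SUB r3<-Add1 | r0:4,r1:31,r2:Add2,r3:Add1,r4:35
c11: CDB Mul1=175; stall | r0:4,r1:31,r2:Add2,r3:Add1,r4:35
c12: CDB Mul2=140; stall | r0:4,r1:31,r2:Add2,r3:Add1,r4:35
c13: stall | r0:4,r1:31,r2:Add2,r3:Add1,r4:35
c14: CDB Add2=144; issue SUB r2<-Add2 | r0:4,r1:31,r2:Add2,r3:Add1,r4:35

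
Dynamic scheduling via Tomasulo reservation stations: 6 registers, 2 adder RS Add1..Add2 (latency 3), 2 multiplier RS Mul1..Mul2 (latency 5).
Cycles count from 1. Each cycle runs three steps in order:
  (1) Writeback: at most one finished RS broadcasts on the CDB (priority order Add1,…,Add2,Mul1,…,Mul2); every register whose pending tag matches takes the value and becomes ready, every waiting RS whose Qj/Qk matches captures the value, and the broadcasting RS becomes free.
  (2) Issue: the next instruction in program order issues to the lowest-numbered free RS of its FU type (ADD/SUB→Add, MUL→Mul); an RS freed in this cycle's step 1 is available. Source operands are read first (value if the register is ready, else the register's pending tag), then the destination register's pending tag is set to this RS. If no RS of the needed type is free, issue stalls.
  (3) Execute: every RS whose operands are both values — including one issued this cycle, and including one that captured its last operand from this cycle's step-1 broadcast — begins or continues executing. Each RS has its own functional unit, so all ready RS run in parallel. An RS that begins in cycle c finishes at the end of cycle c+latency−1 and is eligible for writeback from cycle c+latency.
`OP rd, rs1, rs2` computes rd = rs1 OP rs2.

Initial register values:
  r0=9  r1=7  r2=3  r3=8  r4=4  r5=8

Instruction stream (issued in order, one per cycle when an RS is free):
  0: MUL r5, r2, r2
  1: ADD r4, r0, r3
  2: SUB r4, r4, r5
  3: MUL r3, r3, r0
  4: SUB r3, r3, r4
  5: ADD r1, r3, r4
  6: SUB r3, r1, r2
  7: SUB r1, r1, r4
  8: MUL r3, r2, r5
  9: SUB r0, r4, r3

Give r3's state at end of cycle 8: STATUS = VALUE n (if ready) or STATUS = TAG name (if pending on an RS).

STATUS = TAG Add1

c1: issue MUL r5<-Mul1 | r0:9,r1:7,r2:3,r3:8,r4:4,r5:Mul1
c2: issue ADD r4<-Add1 | r0:9,r1:7,r2:3,r3:8,r4:Add1,r5:Mul1
c3: issue SUB r4<-Add2 | r0:9,r1:7,r2:3,r3:8,r4:Add2,r5:Mul1
c4: issue MUL r3<-Mul2 | r0:9,r1:7,r2:3,r3:Mul2,r4:Add2,r5:Mul1
c5: CDB Add1=17; issue SUB r3<-Add1 | r0:9,r1:7,r2:3,r3:Add1,r4:Add2,r5:Mul1
c6: CDB Mul1=9; stall | r0:9,r1:7,r2:3,r3:Add1,r4:Add2,r5:9
c7: stall | r0:9,r1:7,r2:3,r3:Add1,r4:Add2,r5:9
c8: stall | r0:9,r1:7,r2:3,r3:Add1,r4:Add2,r5:9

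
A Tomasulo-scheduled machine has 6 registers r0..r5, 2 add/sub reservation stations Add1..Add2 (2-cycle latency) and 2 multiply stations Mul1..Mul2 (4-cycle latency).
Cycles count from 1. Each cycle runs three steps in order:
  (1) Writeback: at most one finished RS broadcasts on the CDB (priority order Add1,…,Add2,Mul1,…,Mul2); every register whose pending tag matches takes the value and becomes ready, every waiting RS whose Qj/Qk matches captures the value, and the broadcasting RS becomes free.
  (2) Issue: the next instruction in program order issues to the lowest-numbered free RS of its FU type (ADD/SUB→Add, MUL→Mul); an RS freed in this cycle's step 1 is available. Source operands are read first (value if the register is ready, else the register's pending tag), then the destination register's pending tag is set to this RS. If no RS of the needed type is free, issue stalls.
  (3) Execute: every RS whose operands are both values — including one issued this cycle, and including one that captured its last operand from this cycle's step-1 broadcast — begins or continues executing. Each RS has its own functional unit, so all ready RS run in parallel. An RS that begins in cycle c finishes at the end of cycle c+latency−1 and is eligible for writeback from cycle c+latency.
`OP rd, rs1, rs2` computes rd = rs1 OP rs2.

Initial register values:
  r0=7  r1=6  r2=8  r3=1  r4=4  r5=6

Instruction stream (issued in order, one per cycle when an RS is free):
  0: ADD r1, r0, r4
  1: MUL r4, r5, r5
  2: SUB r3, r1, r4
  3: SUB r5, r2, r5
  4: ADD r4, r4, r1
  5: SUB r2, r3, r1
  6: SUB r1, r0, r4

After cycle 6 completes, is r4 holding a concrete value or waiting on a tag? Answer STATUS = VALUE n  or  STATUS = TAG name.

  c1: issue ADD r1<-Add1  regs: r0:7,r1:Add1,r2:8,r3:1,r4:4,r5:6
  c2: issue MUL r4<-Mul1  regs: r0:7,r1:Add1,r2:8,r3:1,r4:Mul1,r5:6
  c3: CDB Add1=11; issue SUB r3<-Add1  regs: r0:7,r1:11,r2:8,r3:Add1,r4:Mul1,r5:6
  c4: issue SUB r5<-Add2  regs: r0:7,r1:11,r2:8,r3:Add1,r4:Mul1,r5:Add2
  c5: stall  regs: r0:7,r1:11,r2:8,r3:Add1,r4:Mul1,r5:Add2
  c6: CDB Add2=2; issue ADD r4<-Add2  regs: r0:7,r1:11,r2:8,r3:Add1,r4:Add2,r5:2

STATUS = TAG Add2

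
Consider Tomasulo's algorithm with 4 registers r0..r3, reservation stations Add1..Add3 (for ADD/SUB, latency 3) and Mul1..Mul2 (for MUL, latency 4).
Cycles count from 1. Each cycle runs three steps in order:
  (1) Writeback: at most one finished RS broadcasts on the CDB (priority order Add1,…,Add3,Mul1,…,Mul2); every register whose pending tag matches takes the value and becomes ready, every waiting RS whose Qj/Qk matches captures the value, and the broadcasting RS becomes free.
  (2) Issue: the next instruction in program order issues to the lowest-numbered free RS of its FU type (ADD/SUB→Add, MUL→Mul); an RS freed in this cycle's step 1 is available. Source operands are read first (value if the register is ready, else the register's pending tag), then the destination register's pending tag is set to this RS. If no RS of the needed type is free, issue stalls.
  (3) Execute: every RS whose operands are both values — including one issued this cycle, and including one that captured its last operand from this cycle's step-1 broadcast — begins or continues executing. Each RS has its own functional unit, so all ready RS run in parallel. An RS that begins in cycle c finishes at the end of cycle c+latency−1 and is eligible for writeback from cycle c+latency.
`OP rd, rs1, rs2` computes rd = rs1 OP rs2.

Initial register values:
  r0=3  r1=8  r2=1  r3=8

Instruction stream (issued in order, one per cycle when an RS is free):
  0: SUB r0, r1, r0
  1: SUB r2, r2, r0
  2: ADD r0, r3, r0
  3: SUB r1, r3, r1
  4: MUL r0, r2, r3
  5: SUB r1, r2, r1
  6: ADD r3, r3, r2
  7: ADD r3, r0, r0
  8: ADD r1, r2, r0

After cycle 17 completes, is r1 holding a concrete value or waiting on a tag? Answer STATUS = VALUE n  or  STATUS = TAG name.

  c1: issue SUB r0<-Add1  regs: r0:Add1,r1:8,r2:1,r3:8
  c2: issue SUB r2<-Add2  regs: r0:Add1,r1:8,r2:Add2,r3:8
  c3: issue ADD r0<-Add3  regs: r0:Add3,r1:8,r2:Add2,r3:8
  c4: CDB Add1=5; issue SUB r1<-Add1  regs: r0:Add3,r1:Add1,r2:Add2,r3:8
  c5: issue MUL r0<-Mul1  regs: r0:Mul1,r1:Add1,r2:Add2,r3:8
  c6: stall  regs: r0:Mul1,r1:Add1,r2:Add2,r3:8
  c7: CDB Add1=0; issue SUB r1<-Add1  regs: r0:Mul1,r1:Add1,r2:Add2,r3:8
  c8: CDB Add2=-4; issue ADD r3<-Add2  regs: r0:Mul1,r1:Add1,r2:-4,r3:Add2
  c9: CDB Add3=13; issue ADD r3<-Add3  regs: r0:Mul1,r1:Add1,r2:-4,r3:Add3
  c10: stall  regs: r0:Mul1,r1:Add1,r2:-4,r3:Add3
  c11: CDB Add1=-4; issue ADD r1<-Add1  regs: r0:Mul1,r1:Add1,r2:-4,r3:Add3
  c12: CDB Add2=4  regs: r0:Mul1,r1:Add1,r2:-4,r3:Add3
  c13: CDB Mul1=-32  regs: r0:-32,r1:Add1,r2:-4,r3:Add3
  c14: -  regs: r0:-32,r1:Add1,r2:-4,r3:Add3
  c15: -  regs: r0:-32,r1:Add1,r2:-4,r3:Add3
  c16: CDB Add1=-36  regs: r0:-32,r1:-36,r2:-4,r3:Add3
  c17: CDB Add3=-64  regs: r0:-32,r1:-36,r2:-4,r3:-64

STATUS = VALUE -36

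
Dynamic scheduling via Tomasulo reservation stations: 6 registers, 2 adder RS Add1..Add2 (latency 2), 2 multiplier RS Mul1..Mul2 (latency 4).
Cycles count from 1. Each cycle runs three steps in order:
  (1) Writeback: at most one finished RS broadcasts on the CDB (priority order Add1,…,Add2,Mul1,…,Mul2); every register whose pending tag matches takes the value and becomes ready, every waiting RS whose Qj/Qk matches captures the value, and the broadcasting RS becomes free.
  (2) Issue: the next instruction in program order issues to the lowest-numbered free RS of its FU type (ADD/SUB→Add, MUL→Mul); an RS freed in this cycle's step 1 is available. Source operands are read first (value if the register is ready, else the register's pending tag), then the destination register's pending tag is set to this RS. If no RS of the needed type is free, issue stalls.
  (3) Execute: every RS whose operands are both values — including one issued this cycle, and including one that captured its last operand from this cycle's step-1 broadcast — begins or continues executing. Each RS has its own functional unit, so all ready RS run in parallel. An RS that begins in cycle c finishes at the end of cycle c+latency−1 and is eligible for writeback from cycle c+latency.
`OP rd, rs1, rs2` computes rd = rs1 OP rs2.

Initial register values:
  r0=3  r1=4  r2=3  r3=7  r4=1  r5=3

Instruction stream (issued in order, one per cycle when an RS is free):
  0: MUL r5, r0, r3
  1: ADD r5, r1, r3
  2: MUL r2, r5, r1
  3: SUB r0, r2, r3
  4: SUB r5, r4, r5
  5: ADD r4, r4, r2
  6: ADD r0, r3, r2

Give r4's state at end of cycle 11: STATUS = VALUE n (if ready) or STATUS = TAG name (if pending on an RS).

  c1: issue MUL r5<-Mul1  regs: r0:3,r1:4,r2:3,r3:7,r4:1,r5:Mul1
  c2: issue ADD r5<-Add1  regs: r0:3,r1:4,r2:3,r3:7,r4:1,r5:Add1
  c3: issue MUL r2<-Mul2  regs: r0:3,r1:4,r2:Mul2,r3:7,r4:1,r5:Add1
  c4: CDB Add1=11; issue SUB r0<-Add1  regs: r0:Add1,r1:4,r2:Mul2,r3:7,r4:1,r5:11
  c5: CDB Mul1=21; issue SUB r5<-Add2  regs: r0:Add1,r1:4,r2:Mul2,r3:7,r4:1,r5:Add2
  c6: stall  regs: r0:Add1,r1:4,r2:Mul2,r3:7,r4:1,r5:Add2
  c7: CDB Add2=-10; issue ADD r4<-Add2  regs: r0:Add1,r1:4,r2:Mul2,r3:7,r4:Add2,r5:-10
  c8: CDB Mul2=44; stall  regs: r0:Add1,r1:4,r2:44,r3:7,r4:Add2,r5:-10
  c9: stall  regs: r0:Add1,r1:4,r2:44,r3:7,r4:Add2,r5:-10
  c10: CDB Add1=37; issue ADD r0<-Add1  regs: r0:Add1,r1:4,r2:44,r3:7,r4:Add2,r5:-10
  c11: CDB Add2=45  regs: r0:Add1,r1:4,r2:44,r3:7,r4:45,r5:-10

STATUS = VALUE 45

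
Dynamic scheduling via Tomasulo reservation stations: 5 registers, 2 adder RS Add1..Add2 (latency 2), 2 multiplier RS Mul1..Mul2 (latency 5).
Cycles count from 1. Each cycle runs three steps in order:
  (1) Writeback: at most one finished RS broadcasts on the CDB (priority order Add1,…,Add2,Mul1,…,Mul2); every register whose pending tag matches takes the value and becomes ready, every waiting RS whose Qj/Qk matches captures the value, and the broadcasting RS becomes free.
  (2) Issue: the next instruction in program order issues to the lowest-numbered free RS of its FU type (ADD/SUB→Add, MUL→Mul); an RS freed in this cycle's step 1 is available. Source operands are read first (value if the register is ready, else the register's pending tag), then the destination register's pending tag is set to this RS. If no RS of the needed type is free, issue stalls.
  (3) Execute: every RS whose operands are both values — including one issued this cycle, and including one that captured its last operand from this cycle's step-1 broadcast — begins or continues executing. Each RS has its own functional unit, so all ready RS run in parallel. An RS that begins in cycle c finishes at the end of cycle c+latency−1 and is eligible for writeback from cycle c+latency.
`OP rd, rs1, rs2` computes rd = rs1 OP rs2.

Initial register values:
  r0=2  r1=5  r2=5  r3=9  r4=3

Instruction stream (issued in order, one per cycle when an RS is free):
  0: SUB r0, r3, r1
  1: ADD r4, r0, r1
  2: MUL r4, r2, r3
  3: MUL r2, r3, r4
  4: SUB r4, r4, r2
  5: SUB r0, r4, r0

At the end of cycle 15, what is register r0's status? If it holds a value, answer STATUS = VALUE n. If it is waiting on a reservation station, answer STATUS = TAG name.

STATUS = TAG Add2

c1: issue SUB r0<-Add1 | r0:Add1,r1:5,r2:5,r3:9,r4:3
c2: issue ADD r4<-Add2 | r0:Add1,r1:5,r2:5,r3:9,r4:Add2
c3: CDB Add1=4; issue MUL r4<-Mul1 | r0:4,r1:5,r2:5,r3:9,r4:Mul1
c4: issue MUL r2<-Mul2 | r0:4,r1:5,r2:Mul2,r3:9,r4:Mul1
c5: CDB Add2=9; issue SUB r4<-Add1 | r0:4,r1:5,r2:Mul2,r3:9,r4:Add1
c6: issue SUB r0<-Add2 | r0:Add2,r1:5,r2:Mul2,r3:9,r4:Add1
c7: - | r0:Add2,r1:5,r2:Mul2,r3:9,r4:Add1
c8: CDB Mul1=45 | r0:Add2,r1:5,r2:Mul2,r3:9,r4:Add1
c9: - | r0:Add2,r1:5,r2:Mul2,r3:9,r4:Add1
c10: - | r0:Add2,r1:5,r2:Mul2,r3:9,r4:Add1
c11: - | r0:Add2,r1:5,r2:Mul2,r3:9,r4:Add1
c12: - | r0:Add2,r1:5,r2:Mul2,r3:9,r4:Add1
c13: CDB Mul2=405 | r0:Add2,r1:5,r2:405,r3:9,r4:Add1
c14: - | r0:Add2,r1:5,r2:405,r3:9,r4:Add1
c15: CDB Add1=-360 | r0:Add2,r1:5,r2:405,r3:9,r4:-360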